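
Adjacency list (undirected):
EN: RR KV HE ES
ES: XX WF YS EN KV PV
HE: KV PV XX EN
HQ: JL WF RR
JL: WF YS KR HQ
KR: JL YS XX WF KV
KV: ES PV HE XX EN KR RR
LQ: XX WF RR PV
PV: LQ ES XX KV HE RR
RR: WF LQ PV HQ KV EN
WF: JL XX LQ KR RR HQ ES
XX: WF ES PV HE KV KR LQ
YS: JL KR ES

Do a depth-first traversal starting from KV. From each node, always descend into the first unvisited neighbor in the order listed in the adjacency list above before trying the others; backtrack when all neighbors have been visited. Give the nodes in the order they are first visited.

Visit KV
KV → ES
ES → XX
XX → WF
WF → JL
JL → YS
YS → KR
JL → HQ
HQ → RR
RR → LQ
LQ → PV
PV → HE
HE → EN

KV ES XX WF JL YS KR HQ RR LQ PV HE EN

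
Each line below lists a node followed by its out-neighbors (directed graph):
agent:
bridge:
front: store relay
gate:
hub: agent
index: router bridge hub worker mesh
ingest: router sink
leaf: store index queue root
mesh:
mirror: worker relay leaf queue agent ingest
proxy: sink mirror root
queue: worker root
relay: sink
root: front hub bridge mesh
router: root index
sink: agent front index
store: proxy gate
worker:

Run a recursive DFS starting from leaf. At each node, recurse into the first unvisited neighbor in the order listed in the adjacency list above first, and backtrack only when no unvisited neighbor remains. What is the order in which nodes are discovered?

Visit leaf
leaf → store
store → proxy
proxy → sink
sink → agent
sink → front
front → relay
sink → index
index → router
router → root
root → hub
root → bridge
root → mesh
index → worker
proxy → mirror
mirror → queue
mirror → ingest
store → gate

leaf, store, proxy, sink, agent, front, relay, index, router, root, hub, bridge, mesh, worker, mirror, queue, ingest, gate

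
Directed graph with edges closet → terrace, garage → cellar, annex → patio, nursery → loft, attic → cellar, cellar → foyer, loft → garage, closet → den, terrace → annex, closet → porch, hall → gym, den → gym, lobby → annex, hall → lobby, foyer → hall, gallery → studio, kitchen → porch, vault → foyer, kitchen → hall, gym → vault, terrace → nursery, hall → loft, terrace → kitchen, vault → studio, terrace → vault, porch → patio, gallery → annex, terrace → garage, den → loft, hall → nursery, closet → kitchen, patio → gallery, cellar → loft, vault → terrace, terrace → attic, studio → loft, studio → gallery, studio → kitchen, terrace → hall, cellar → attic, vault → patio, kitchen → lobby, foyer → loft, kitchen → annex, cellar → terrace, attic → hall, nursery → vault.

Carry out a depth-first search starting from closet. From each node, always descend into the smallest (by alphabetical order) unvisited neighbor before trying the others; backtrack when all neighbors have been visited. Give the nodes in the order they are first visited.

closet → den → gym → vault → foyer → hall → lobby → annex → patio → gallery → studio → kitchen → porch → loft → garage → cellar → attic → terrace → nursery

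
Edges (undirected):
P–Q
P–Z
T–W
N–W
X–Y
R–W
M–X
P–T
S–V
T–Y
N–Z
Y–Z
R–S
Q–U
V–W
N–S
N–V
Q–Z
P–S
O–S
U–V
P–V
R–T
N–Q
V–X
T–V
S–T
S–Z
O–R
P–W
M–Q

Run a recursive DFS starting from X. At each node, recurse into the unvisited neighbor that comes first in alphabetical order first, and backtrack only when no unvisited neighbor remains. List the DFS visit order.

X → M → Q → N → S → O → R → T → P → V → U → W → Z → Y

Visit X
X → M
M → Q
Q → N
N → S
S → O
O → R
R → T
T → P
P → V
V → U
V → W
P → Z
Z → Y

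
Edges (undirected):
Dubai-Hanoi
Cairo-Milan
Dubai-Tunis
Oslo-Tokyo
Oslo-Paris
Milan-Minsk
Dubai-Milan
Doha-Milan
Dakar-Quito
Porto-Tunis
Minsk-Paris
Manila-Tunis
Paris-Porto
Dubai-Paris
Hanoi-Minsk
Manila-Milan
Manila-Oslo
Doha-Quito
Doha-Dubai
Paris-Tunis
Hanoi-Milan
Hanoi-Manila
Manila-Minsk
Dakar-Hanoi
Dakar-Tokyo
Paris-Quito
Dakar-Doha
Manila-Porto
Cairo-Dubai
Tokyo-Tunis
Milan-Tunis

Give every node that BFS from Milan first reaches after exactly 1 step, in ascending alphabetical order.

Cairo, Doha, Dubai, Hanoi, Manila, Minsk, Tunis

Level 0: Milan
Level 1: Cairo, Doha, Dubai, Hanoi, Manila, Minsk, Tunis
Level 2: Dakar, Oslo, Paris, Porto, Quito, Tokyo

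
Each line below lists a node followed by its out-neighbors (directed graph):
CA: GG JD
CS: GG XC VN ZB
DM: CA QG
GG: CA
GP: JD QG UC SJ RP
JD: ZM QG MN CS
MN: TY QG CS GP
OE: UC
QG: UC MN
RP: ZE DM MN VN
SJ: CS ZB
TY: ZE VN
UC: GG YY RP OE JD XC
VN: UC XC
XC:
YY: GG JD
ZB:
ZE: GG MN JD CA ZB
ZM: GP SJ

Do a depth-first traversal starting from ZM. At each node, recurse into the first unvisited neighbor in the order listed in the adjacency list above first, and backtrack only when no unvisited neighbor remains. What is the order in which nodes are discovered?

ZM, GP, JD, QG, UC, GG, CA, YY, RP, ZE, MN, TY, VN, XC, CS, ZB, DM, OE, SJ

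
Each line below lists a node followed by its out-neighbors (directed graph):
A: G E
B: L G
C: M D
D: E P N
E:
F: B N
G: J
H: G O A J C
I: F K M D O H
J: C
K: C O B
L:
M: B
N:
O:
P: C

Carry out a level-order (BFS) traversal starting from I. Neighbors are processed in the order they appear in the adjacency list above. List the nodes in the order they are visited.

Visit I; enqueue F, K, M, D, O, H → queue [F, K, M, D, O, H]
Visit F; enqueue B, N → queue [K, M, D, O, H, B, N]
Visit K; enqueue C → queue [M, D, O, H, B, N, C]
Visit M → queue [D, O, H, B, N, C]
Visit D; enqueue E, P → queue [O, H, B, N, C, E, P]
Visit O → queue [H, B, N, C, E, P]
Visit H; enqueue G, A, J → queue [B, N, C, E, P, G, A, J]
Visit B; enqueue L → queue [N, C, E, P, G, A, J, L]
Visit N → queue [C, E, P, G, A, J, L]
Visit C → queue [E, P, G, A, J, L]
Visit E → queue [P, G, A, J, L]
Visit P → queue [G, A, J, L]
Visit G → queue [A, J, L]
Visit A → queue [J, L]
Visit J → queue [L]
Visit L → queue []

I, F, K, M, D, O, H, B, N, C, E, P, G, A, J, L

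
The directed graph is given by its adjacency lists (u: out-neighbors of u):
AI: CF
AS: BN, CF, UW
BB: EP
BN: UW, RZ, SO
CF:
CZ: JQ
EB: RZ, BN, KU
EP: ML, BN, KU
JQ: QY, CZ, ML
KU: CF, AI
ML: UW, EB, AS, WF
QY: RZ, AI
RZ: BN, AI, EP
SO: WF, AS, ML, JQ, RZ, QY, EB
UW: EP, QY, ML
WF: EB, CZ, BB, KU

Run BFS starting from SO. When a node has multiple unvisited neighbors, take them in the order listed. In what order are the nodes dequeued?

Visit SO; enqueue WF, AS, ML, JQ, RZ, QY, EB → queue [WF, AS, ML, JQ, RZ, QY, EB]
Visit WF; enqueue CZ, BB, KU → queue [AS, ML, JQ, RZ, QY, EB, CZ, BB, KU]
Visit AS; enqueue BN, CF, UW → queue [ML, JQ, RZ, QY, EB, CZ, BB, KU, BN, CF, UW]
Visit ML → queue [JQ, RZ, QY, EB, CZ, BB, KU, BN, CF, UW]
Visit JQ → queue [RZ, QY, EB, CZ, BB, KU, BN, CF, UW]
Visit RZ; enqueue AI, EP → queue [QY, EB, CZ, BB, KU, BN, CF, UW, AI, EP]
Visit QY → queue [EB, CZ, BB, KU, BN, CF, UW, AI, EP]
Visit EB → queue [CZ, BB, KU, BN, CF, UW, AI, EP]
Visit CZ → queue [BB, KU, BN, CF, UW, AI, EP]
Visit BB → queue [KU, BN, CF, UW, AI, EP]
Visit KU → queue [BN, CF, UW, AI, EP]
Visit BN → queue [CF, UW, AI, EP]
Visit CF → queue [UW, AI, EP]
Visit UW → queue [AI, EP]
Visit AI → queue [EP]
Visit EP → queue []

SO, WF, AS, ML, JQ, RZ, QY, EB, CZ, BB, KU, BN, CF, UW, AI, EP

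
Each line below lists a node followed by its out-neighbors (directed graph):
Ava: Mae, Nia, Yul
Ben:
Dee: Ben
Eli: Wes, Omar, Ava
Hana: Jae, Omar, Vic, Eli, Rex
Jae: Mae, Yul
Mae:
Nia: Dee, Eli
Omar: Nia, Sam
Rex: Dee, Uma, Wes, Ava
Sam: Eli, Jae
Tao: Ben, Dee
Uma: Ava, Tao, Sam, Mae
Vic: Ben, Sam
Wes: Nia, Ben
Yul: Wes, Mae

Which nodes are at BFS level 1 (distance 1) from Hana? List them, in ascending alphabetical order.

Eli, Jae, Omar, Rex, Vic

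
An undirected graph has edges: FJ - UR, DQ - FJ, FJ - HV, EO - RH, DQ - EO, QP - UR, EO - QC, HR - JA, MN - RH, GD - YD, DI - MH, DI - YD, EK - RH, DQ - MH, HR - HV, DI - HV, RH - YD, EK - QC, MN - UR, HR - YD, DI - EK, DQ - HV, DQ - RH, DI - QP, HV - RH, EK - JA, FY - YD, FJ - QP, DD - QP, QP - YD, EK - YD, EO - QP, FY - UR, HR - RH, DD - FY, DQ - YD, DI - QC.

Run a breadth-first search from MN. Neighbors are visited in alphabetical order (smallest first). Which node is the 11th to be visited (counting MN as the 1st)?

Visit MN; enqueue RH, UR → queue [RH, UR]
Visit RH; enqueue DQ, EK, EO, HR, HV, YD → queue [UR, DQ, EK, EO, HR, HV, YD]
Visit UR; enqueue FJ, FY, QP → queue [DQ, EK, EO, HR, HV, YD, FJ, FY, QP]
Visit DQ; enqueue MH → queue [EK, EO, HR, HV, YD, FJ, FY, QP, MH]
Visit EK; enqueue DI, JA, QC → queue [EO, HR, HV, YD, FJ, FY, QP, MH, DI, JA, QC]
Visit EO → queue [HR, HV, YD, FJ, FY, QP, MH, DI, JA, QC]
Visit HR → queue [HV, YD, FJ, FY, QP, MH, DI, JA, QC]
Visit HV → queue [YD, FJ, FY, QP, MH, DI, JA, QC]
Visit YD; enqueue GD → queue [FJ, FY, QP, MH, DI, JA, QC, GD]
Visit FJ → queue [FY, QP, MH, DI, JA, QC, GD]
Visit FY; enqueue DD → queue [QP, MH, DI, JA, QC, GD, DD]
Visit QP → queue [MH, DI, JA, QC, GD, DD]
Visit MH → queue [DI, JA, QC, GD, DD]
Visit DI → queue [JA, QC, GD, DD]
Visit JA → queue [QC, GD, DD]
Visit QC → queue [GD, DD]
Visit GD → queue [DD]
Visit DD → queue []

Visit order: MN, RH, UR, DQ, EK, EO, HR, HV, YD, FJ, FY, QP, MH, DI, JA, QC, GD, DD

FY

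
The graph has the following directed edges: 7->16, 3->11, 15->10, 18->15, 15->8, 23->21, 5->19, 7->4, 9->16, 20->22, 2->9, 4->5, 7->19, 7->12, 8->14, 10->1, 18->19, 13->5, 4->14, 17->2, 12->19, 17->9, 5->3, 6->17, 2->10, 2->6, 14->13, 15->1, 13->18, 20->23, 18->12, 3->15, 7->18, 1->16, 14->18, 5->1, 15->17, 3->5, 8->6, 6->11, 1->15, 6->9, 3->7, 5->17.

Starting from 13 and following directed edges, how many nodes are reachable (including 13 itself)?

19

BFS from 13 visits: 13, 5, 18, 1, 3, 17, 19, 12, 15, 16, 7, 11, 2, 9, 8, 10, 4, 6, 14
Reachable nodes: 19 of 23 total.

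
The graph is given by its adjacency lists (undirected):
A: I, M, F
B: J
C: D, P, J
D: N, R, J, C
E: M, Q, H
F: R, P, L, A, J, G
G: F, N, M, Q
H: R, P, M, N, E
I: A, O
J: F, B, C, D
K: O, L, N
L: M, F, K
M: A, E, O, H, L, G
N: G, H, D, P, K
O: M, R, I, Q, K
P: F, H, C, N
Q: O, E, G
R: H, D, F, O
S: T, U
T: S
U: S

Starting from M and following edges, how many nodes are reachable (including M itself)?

18

BFS from M visits: M, A, E, O, H, L, G, I, F, Q, R, K, P, N, J, D, C, B
Reachable nodes: 18 of 21 total.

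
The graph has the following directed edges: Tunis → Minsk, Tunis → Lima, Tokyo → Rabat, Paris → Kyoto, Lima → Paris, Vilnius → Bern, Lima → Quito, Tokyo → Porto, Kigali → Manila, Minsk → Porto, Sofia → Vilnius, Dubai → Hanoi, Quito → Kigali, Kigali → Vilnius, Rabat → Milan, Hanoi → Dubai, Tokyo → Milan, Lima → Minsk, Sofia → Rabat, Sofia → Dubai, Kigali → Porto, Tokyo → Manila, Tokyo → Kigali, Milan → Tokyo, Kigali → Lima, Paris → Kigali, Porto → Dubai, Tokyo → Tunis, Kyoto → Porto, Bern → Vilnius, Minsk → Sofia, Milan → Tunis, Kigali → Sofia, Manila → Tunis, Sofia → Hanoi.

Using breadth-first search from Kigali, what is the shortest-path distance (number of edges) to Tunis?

Level 0: Kigali
Level 1: Lima, Manila, Porto, Sofia, Vilnius
Level 2: Bern, Dubai, Hanoi, Minsk, Paris, Quito, Rabat, Tunis
Level 3: Kyoto, Milan
Level 4: Tokyo
Tunis first appears at level 2.

2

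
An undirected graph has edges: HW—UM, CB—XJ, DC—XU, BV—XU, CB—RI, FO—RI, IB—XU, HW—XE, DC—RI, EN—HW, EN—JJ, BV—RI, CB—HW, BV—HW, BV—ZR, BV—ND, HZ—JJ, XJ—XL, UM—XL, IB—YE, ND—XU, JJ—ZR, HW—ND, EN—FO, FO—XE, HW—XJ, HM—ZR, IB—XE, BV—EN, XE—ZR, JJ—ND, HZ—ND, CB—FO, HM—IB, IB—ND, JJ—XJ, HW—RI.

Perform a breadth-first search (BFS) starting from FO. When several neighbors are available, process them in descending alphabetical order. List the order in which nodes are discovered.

Visit FO; enqueue XE, RI, EN, CB → queue [XE, RI, EN, CB]
Visit XE; enqueue ZR, IB, HW → queue [RI, EN, CB, ZR, IB, HW]
Visit RI; enqueue DC, BV → queue [EN, CB, ZR, IB, HW, DC, BV]
Visit EN; enqueue JJ → queue [CB, ZR, IB, HW, DC, BV, JJ]
Visit CB; enqueue XJ → queue [ZR, IB, HW, DC, BV, JJ, XJ]
Visit ZR; enqueue HM → queue [IB, HW, DC, BV, JJ, XJ, HM]
Visit IB; enqueue YE, XU, ND → queue [HW, DC, BV, JJ, XJ, HM, YE, XU, ND]
Visit HW; enqueue UM → queue [DC, BV, JJ, XJ, HM, YE, XU, ND, UM]
Visit DC → queue [BV, JJ, XJ, HM, YE, XU, ND, UM]
Visit BV → queue [JJ, XJ, HM, YE, XU, ND, UM]
Visit JJ; enqueue HZ → queue [XJ, HM, YE, XU, ND, UM, HZ]
Visit XJ; enqueue XL → queue [HM, YE, XU, ND, UM, HZ, XL]
Visit HM → queue [YE, XU, ND, UM, HZ, XL]
Visit YE → queue [XU, ND, UM, HZ, XL]
Visit XU → queue [ND, UM, HZ, XL]
Visit ND → queue [UM, HZ, XL]
Visit UM → queue [HZ, XL]
Visit HZ → queue [XL]
Visit XL → queue []

FO -> XE -> RI -> EN -> CB -> ZR -> IB -> HW -> DC -> BV -> JJ -> XJ -> HM -> YE -> XU -> ND -> UM -> HZ -> XL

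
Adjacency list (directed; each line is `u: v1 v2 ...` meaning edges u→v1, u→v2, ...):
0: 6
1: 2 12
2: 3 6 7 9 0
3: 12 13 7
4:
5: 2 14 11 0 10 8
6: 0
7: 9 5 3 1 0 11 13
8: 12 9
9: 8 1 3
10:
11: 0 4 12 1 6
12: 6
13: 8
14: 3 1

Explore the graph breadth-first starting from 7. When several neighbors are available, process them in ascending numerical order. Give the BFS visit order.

7 -> 0 -> 1 -> 3 -> 5 -> 9 -> 11 -> 13 -> 6 -> 2 -> 12 -> 8 -> 10 -> 14 -> 4

Visit 7; enqueue 0, 1, 3, 5, 9, 11, 13 → queue [0, 1, 3, 5, 9, 11, 13]
Visit 0; enqueue 6 → queue [1, 3, 5, 9, 11, 13, 6]
Visit 1; enqueue 2, 12 → queue [3, 5, 9, 11, 13, 6, 2, 12]
Visit 3 → queue [5, 9, 11, 13, 6, 2, 12]
Visit 5; enqueue 8, 10, 14 → queue [9, 11, 13, 6, 2, 12, 8, 10, 14]
Visit 9 → queue [11, 13, 6, 2, 12, 8, 10, 14]
Visit 11; enqueue 4 → queue [13, 6, 2, 12, 8, 10, 14, 4]
Visit 13 → queue [6, 2, 12, 8, 10, 14, 4]
Visit 6 → queue [2, 12, 8, 10, 14, 4]
Visit 2 → queue [12, 8, 10, 14, 4]
Visit 12 → queue [8, 10, 14, 4]
Visit 8 → queue [10, 14, 4]
Visit 10 → queue [14, 4]
Visit 14 → queue [4]
Visit 4 → queue []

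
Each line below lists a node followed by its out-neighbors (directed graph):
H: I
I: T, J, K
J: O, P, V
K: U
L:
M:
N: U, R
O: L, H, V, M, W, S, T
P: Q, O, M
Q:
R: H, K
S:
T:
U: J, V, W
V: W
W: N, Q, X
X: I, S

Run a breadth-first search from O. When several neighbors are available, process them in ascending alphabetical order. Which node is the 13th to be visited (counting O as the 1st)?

J

Visit O; enqueue H, L, M, S, T, V, W → queue [H, L, M, S, T, V, W]
Visit H; enqueue I → queue [L, M, S, T, V, W, I]
Visit L → queue [M, S, T, V, W, I]
Visit M → queue [S, T, V, W, I]
Visit S → queue [T, V, W, I]
Visit T → queue [V, W, I]
Visit V → queue [W, I]
Visit W; enqueue N, Q, X → queue [I, N, Q, X]
Visit I; enqueue J, K → queue [N, Q, X, J, K]
Visit N; enqueue R, U → queue [Q, X, J, K, R, U]
Visit Q → queue [X, J, K, R, U]
Visit X → queue [J, K, R, U]
Visit J; enqueue P → queue [K, R, U, P]
Visit K → queue [R, U, P]
Visit R → queue [U, P]
Visit U → queue [P]
Visit P → queue []

Visit order: O, H, L, M, S, T, V, W, I, N, Q, X, J, K, R, U, P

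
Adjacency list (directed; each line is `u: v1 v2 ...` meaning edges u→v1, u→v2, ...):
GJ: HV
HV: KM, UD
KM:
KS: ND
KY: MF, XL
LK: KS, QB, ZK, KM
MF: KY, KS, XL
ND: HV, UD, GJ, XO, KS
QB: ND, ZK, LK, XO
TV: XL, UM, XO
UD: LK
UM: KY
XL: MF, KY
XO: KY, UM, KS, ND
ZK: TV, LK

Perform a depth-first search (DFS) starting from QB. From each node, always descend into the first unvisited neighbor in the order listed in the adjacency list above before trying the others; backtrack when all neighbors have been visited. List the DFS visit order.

QB -> ND -> HV -> KM -> UD -> LK -> KS -> ZK -> TV -> XL -> MF -> KY -> UM -> XO -> GJ

Visit QB
QB → ND
ND → HV
HV → KM
HV → UD
UD → LK
LK → KS
LK → ZK
ZK → TV
TV → XL
XL → MF
MF → KY
TV → UM
TV → XO
ND → GJ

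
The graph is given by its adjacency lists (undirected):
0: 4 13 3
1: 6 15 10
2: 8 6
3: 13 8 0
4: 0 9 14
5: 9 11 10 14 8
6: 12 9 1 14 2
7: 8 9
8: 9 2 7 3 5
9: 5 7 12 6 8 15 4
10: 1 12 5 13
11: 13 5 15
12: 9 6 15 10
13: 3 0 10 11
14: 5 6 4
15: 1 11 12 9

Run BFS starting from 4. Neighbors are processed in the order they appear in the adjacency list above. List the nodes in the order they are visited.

4 0 9 14 13 3 5 7 12 6 8 15 10 11 1 2

Visit 4; enqueue 0, 9, 14 → queue [0, 9, 14]
Visit 0; enqueue 13, 3 → queue [9, 14, 13, 3]
Visit 9; enqueue 5, 7, 12, 6, 8, 15 → queue [14, 13, 3, 5, 7, 12, 6, 8, 15]
Visit 14 → queue [13, 3, 5, 7, 12, 6, 8, 15]
Visit 13; enqueue 10, 11 → queue [3, 5, 7, 12, 6, 8, 15, 10, 11]
Visit 3 → queue [5, 7, 12, 6, 8, 15, 10, 11]
Visit 5 → queue [7, 12, 6, 8, 15, 10, 11]
Visit 7 → queue [12, 6, 8, 15, 10, 11]
Visit 12 → queue [6, 8, 15, 10, 11]
Visit 6; enqueue 1, 2 → queue [8, 15, 10, 11, 1, 2]
Visit 8 → queue [15, 10, 11, 1, 2]
Visit 15 → queue [10, 11, 1, 2]
Visit 10 → queue [11, 1, 2]
Visit 11 → queue [1, 2]
Visit 1 → queue [2]
Visit 2 → queue []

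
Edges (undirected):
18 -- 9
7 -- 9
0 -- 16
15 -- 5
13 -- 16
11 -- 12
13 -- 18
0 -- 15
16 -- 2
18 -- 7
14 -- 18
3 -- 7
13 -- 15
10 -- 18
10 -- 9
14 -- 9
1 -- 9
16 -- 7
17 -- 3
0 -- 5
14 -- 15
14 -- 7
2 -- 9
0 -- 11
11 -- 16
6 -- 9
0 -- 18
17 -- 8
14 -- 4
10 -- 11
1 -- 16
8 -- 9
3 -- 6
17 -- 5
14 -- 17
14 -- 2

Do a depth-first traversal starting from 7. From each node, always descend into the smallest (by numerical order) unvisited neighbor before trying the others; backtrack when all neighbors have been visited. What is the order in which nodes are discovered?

Visit 7
7 → 3
3 → 6
6 → 9
9 → 1
1 → 16
16 → 0
0 → 5
5 → 15
15 → 13
13 → 18
18 → 10
10 → 11
11 → 12
18 → 14
14 → 2
14 → 4
14 → 17
17 → 8

7, 3, 6, 9, 1, 16, 0, 5, 15, 13, 18, 10, 11, 12, 14, 2, 4, 17, 8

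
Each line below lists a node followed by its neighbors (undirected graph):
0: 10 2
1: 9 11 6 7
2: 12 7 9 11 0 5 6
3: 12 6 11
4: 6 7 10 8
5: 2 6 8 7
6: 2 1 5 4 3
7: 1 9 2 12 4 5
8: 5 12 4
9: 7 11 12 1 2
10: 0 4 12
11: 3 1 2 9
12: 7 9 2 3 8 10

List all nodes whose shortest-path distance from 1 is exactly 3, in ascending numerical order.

Level 0: 1
Level 1: 6, 7, 9, 11
Level 2: 2, 3, 4, 5, 12
Level 3: 0, 8, 10

0, 8, 10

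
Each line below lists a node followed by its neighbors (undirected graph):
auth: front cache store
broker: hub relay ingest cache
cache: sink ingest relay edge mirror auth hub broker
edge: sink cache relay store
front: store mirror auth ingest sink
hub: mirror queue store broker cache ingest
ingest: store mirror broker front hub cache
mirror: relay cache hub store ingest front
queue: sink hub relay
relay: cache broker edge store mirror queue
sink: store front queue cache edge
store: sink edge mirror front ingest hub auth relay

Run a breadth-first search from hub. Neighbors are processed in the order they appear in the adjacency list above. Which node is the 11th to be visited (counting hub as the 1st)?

edge

Visit hub; enqueue mirror, queue, store, broker, cache, ingest → queue [mirror, queue, store, broker, cache, ingest]
Visit mirror; enqueue relay, front → queue [queue, store, broker, cache, ingest, relay, front]
Visit queue; enqueue sink → queue [store, broker, cache, ingest, relay, front, sink]
Visit store; enqueue edge, auth → queue [broker, cache, ingest, relay, front, sink, edge, auth]
Visit broker → queue [cache, ingest, relay, front, sink, edge, auth]
Visit cache → queue [ingest, relay, front, sink, edge, auth]
Visit ingest → queue [relay, front, sink, edge, auth]
Visit relay → queue [front, sink, edge, auth]
Visit front → queue [sink, edge, auth]
Visit sink → queue [edge, auth]
Visit edge → queue [auth]
Visit auth → queue []

Visit order: hub, mirror, queue, store, broker, cache, ingest, relay, front, sink, edge, auth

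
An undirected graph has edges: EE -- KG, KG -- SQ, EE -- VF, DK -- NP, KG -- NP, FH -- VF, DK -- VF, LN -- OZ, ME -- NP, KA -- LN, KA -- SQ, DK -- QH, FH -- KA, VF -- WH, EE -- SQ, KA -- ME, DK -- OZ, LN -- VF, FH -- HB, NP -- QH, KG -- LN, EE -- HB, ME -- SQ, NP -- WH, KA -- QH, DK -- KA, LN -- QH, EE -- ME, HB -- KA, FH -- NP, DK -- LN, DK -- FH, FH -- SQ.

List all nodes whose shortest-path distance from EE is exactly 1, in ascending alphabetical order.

HB, KG, ME, SQ, VF

Level 0: EE
Level 1: HB, KG, ME, SQ, VF
Level 2: DK, FH, KA, LN, NP, WH
Level 3: OZ, QH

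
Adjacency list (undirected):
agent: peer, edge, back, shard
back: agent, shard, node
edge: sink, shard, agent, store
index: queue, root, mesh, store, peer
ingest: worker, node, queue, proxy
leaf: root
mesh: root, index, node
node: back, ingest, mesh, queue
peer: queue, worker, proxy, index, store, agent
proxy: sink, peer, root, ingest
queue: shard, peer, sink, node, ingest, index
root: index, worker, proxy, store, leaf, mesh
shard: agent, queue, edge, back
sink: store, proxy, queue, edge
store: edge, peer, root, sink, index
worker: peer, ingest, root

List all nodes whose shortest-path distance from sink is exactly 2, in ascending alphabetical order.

agent, index, ingest, node, peer, root, shard

Level 0: sink
Level 1: edge, proxy, queue, store
Level 2: agent, index, ingest, node, peer, root, shard
Level 3: back, leaf, mesh, worker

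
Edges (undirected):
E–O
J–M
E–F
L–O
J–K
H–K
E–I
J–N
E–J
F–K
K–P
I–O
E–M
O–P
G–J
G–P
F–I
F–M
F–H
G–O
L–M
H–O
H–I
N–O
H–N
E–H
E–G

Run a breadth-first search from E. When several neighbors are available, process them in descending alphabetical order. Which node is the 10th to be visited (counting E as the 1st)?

Visit E; enqueue O, M, J, I, H, G, F → queue [O, M, J, I, H, G, F]
Visit O; enqueue P, N, L → queue [M, J, I, H, G, F, P, N, L]
Visit M → queue [J, I, H, G, F, P, N, L]
Visit J; enqueue K → queue [I, H, G, F, P, N, L, K]
Visit I → queue [H, G, F, P, N, L, K]
Visit H → queue [G, F, P, N, L, K]
Visit G → queue [F, P, N, L, K]
Visit F → queue [P, N, L, K]
Visit P → queue [N, L, K]
Visit N → queue [L, K]
Visit L → queue [K]
Visit K → queue []

Visit order: E, O, M, J, I, H, G, F, P, N, L, K

N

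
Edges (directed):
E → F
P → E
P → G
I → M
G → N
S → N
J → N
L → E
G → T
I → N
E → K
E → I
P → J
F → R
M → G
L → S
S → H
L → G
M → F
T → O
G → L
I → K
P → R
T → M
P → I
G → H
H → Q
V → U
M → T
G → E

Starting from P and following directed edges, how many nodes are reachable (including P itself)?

16

BFS from P visits: P, E, G, I, J, R, F, K, H, L, N, T, M, Q, S, O
Reachable nodes: 16 of 18 total.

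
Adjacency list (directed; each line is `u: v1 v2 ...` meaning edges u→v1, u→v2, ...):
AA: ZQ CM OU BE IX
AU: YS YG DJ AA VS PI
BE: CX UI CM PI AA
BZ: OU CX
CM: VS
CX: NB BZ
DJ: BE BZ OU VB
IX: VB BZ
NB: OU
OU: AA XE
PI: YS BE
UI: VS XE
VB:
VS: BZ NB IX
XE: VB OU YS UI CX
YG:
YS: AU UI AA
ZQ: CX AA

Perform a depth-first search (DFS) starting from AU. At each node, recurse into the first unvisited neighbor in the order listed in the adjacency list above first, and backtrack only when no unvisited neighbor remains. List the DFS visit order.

AU, YS, UI, VS, BZ, OU, AA, ZQ, CX, NB, CM, BE, PI, IX, VB, XE, YG, DJ

Visit AU
AU → YS
YS → UI
UI → VS
VS → BZ
BZ → OU
OU → AA
AA → ZQ
ZQ → CX
CX → NB
AA → CM
AA → BE
BE → PI
AA → IX
IX → VB
OU → XE
AU → YG
AU → DJ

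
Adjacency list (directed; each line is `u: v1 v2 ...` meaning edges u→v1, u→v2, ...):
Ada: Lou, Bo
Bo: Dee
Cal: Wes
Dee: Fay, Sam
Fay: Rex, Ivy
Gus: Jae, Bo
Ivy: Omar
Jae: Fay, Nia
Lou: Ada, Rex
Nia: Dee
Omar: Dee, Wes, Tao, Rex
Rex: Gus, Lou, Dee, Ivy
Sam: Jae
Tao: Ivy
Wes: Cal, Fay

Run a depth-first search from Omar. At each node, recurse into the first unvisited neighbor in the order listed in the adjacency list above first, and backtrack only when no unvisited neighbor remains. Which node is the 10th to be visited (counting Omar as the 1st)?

Ada

Visit Omar
Omar → Dee
Dee → Fay
Fay → Rex
Rex → Gus
Gus → Jae
Jae → Nia
Gus → Bo
Rex → Lou
Lou → Ada
Rex → Ivy
Dee → Sam
Omar → Wes
Wes → Cal
Omar → Tao

Visit order: Omar, Dee, Fay, Rex, Gus, Jae, Nia, Bo, Lou, Ada, Ivy, Sam, Wes, Cal, Tao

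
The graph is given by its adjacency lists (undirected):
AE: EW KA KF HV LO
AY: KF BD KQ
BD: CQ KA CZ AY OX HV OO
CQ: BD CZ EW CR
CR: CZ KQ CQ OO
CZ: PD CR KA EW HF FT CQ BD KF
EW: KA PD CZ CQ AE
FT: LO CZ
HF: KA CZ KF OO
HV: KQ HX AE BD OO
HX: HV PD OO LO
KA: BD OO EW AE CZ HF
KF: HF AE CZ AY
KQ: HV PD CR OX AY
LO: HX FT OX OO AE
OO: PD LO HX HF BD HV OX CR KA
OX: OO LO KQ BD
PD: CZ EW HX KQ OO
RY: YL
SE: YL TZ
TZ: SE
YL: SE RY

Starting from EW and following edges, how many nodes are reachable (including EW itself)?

BFS from EW visits: EW, KA, PD, CZ, CQ, AE, BD, OO, HF, HX, KQ, CR, FT, KF, HV, LO, AY, OX
Reachable nodes: 18 of 22 total.

18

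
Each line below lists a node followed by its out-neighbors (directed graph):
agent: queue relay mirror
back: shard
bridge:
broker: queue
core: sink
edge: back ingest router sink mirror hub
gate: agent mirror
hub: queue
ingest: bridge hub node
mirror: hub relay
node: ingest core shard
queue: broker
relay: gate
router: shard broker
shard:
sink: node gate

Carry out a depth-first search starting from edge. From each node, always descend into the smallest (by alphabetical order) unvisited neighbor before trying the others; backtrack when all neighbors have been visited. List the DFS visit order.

edge back shard hub queue broker ingest bridge node core sink gate agent mirror relay router

Visit edge
edge → back
back → shard
edge → hub
hub → queue
queue → broker
edge → ingest
ingest → bridge
ingest → node
node → core
core → sink
sink → gate
gate → agent
agent → mirror
mirror → relay
edge → router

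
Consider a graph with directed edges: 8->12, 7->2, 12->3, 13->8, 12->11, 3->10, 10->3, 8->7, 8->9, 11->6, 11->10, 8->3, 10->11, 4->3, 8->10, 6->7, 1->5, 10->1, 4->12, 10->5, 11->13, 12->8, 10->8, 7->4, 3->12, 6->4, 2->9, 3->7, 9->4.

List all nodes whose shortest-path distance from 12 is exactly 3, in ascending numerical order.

1, 2, 4, 5

Level 0: 12
Level 1: 3, 8, 11
Level 2: 6, 7, 9, 10, 13
Level 3: 1, 2, 4, 5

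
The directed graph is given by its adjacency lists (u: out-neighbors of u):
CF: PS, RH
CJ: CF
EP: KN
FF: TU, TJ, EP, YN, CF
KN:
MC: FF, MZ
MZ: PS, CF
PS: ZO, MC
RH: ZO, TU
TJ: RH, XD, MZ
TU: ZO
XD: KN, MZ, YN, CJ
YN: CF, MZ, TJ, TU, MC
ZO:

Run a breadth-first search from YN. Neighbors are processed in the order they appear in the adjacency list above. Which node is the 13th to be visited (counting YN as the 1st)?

CJ

Visit YN; enqueue CF, MZ, TJ, TU, MC → queue [CF, MZ, TJ, TU, MC]
Visit CF; enqueue PS, RH → queue [MZ, TJ, TU, MC, PS, RH]
Visit MZ → queue [TJ, TU, MC, PS, RH]
Visit TJ; enqueue XD → queue [TU, MC, PS, RH, XD]
Visit TU; enqueue ZO → queue [MC, PS, RH, XD, ZO]
Visit MC; enqueue FF → queue [PS, RH, XD, ZO, FF]
Visit PS → queue [RH, XD, ZO, FF]
Visit RH → queue [XD, ZO, FF]
Visit XD; enqueue KN, CJ → queue [ZO, FF, KN, CJ]
Visit ZO → queue [FF, KN, CJ]
Visit FF; enqueue EP → queue [KN, CJ, EP]
Visit KN → queue [CJ, EP]
Visit CJ → queue [EP]
Visit EP → queue []

Visit order: YN, CF, MZ, TJ, TU, MC, PS, RH, XD, ZO, FF, KN, CJ, EP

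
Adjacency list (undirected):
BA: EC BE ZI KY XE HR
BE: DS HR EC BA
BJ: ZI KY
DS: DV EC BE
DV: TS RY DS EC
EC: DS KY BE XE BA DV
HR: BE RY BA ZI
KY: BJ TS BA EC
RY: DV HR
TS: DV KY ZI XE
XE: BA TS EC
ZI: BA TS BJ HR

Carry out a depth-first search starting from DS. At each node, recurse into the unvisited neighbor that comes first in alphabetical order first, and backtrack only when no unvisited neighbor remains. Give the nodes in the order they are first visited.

DS, BE, BA, EC, DV, RY, HR, ZI, BJ, KY, TS, XE

Visit DS
DS → BE
BE → BA
BA → EC
EC → DV
DV → RY
RY → HR
HR → ZI
ZI → BJ
BJ → KY
KY → TS
TS → XE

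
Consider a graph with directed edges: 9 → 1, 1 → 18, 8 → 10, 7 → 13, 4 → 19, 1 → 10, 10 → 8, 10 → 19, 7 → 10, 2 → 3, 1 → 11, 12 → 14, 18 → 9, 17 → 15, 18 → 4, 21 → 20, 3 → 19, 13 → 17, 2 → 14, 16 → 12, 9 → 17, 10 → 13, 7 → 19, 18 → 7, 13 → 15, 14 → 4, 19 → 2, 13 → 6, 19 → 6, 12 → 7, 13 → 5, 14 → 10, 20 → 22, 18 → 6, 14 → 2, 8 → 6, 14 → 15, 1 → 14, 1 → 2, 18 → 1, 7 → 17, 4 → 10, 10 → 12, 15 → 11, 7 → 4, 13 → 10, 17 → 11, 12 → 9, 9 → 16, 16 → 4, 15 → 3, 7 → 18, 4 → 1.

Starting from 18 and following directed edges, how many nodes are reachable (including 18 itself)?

BFS from 18 visits: 18, 1, 4, 6, 7, 9, 2, 10, 11, 14, 19, 13, 17, 16, 3, 8, 12, 15, 5
Reachable nodes: 19 of 22 total.

19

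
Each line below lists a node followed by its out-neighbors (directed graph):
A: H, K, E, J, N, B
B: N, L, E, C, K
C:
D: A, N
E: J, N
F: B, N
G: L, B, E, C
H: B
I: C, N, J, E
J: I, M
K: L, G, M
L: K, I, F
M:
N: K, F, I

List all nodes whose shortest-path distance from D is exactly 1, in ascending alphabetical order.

A, N

Level 0: D
Level 1: A, N
Level 2: B, E, F, H, I, J, K
Level 3: C, G, L, M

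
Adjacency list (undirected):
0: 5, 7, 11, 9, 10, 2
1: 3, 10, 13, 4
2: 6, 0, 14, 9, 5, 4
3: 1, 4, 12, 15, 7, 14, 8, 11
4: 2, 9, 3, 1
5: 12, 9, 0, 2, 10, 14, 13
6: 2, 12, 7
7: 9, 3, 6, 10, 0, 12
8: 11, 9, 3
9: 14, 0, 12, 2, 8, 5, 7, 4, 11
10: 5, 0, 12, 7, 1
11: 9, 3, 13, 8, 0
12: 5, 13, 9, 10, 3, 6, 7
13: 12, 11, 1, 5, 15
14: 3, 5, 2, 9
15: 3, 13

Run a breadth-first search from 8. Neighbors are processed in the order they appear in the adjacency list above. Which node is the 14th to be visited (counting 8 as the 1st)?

15

Visit 8; enqueue 11, 9, 3 → queue [11, 9, 3]
Visit 11; enqueue 13, 0 → queue [9, 3, 13, 0]
Visit 9; enqueue 14, 12, 2, 5, 7, 4 → queue [3, 13, 0, 14, 12, 2, 5, 7, 4]
Visit 3; enqueue 1, 15 → queue [13, 0, 14, 12, 2, 5, 7, 4, 1, 15]
Visit 13 → queue [0, 14, 12, 2, 5, 7, 4, 1, 15]
Visit 0; enqueue 10 → queue [14, 12, 2, 5, 7, 4, 1, 15, 10]
Visit 14 → queue [12, 2, 5, 7, 4, 1, 15, 10]
Visit 12; enqueue 6 → queue [2, 5, 7, 4, 1, 15, 10, 6]
Visit 2 → queue [5, 7, 4, 1, 15, 10, 6]
Visit 5 → queue [7, 4, 1, 15, 10, 6]
Visit 7 → queue [4, 1, 15, 10, 6]
Visit 4 → queue [1, 15, 10, 6]
Visit 1 → queue [15, 10, 6]
Visit 15 → queue [10, 6]
Visit 10 → queue [6]
Visit 6 → queue []

Visit order: 8, 11, 9, 3, 13, 0, 14, 12, 2, 5, 7, 4, 1, 15, 10, 6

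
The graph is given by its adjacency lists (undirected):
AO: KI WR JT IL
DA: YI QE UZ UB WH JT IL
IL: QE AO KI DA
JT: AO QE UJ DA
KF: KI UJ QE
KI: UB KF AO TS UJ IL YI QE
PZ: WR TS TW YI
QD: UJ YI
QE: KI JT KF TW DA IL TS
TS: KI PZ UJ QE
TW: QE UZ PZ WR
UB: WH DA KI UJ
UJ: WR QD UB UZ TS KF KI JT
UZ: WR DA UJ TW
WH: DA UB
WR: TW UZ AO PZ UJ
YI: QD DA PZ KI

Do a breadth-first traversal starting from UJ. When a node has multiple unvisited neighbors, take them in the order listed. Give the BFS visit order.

UJ WR QD UB UZ TS KF KI JT TW AO PZ YI WH DA QE IL

Visit UJ; enqueue WR, QD, UB, UZ, TS, KF, KI, JT → queue [WR, QD, UB, UZ, TS, KF, KI, JT]
Visit WR; enqueue TW, AO, PZ → queue [QD, UB, UZ, TS, KF, KI, JT, TW, AO, PZ]
Visit QD; enqueue YI → queue [UB, UZ, TS, KF, KI, JT, TW, AO, PZ, YI]
Visit UB; enqueue WH, DA → queue [UZ, TS, KF, KI, JT, TW, AO, PZ, YI, WH, DA]
Visit UZ → queue [TS, KF, KI, JT, TW, AO, PZ, YI, WH, DA]
Visit TS; enqueue QE → queue [KF, KI, JT, TW, AO, PZ, YI, WH, DA, QE]
Visit KF → queue [KI, JT, TW, AO, PZ, YI, WH, DA, QE]
Visit KI; enqueue IL → queue [JT, TW, AO, PZ, YI, WH, DA, QE, IL]
Visit JT → queue [TW, AO, PZ, YI, WH, DA, QE, IL]
Visit TW → queue [AO, PZ, YI, WH, DA, QE, IL]
Visit AO → queue [PZ, YI, WH, DA, QE, IL]
Visit PZ → queue [YI, WH, DA, QE, IL]
Visit YI → queue [WH, DA, QE, IL]
Visit WH → queue [DA, QE, IL]
Visit DA → queue [QE, IL]
Visit QE → queue [IL]
Visit IL → queue []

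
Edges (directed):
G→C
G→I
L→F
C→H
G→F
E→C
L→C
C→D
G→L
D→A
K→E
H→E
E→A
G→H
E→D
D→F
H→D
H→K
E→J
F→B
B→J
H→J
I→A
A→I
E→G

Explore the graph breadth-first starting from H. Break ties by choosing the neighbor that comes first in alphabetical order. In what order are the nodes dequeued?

Visit H; enqueue D, E, J, K → queue [D, E, J, K]
Visit D; enqueue A, F → queue [E, J, K, A, F]
Visit E; enqueue C, G → queue [J, K, A, F, C, G]
Visit J → queue [K, A, F, C, G]
Visit K → queue [A, F, C, G]
Visit A; enqueue I → queue [F, C, G, I]
Visit F; enqueue B → queue [C, G, I, B]
Visit C → queue [G, I, B]
Visit G; enqueue L → queue [I, B, L]
Visit I → queue [B, L]
Visit B → queue [L]
Visit L → queue []

H D E J K A F C G I B L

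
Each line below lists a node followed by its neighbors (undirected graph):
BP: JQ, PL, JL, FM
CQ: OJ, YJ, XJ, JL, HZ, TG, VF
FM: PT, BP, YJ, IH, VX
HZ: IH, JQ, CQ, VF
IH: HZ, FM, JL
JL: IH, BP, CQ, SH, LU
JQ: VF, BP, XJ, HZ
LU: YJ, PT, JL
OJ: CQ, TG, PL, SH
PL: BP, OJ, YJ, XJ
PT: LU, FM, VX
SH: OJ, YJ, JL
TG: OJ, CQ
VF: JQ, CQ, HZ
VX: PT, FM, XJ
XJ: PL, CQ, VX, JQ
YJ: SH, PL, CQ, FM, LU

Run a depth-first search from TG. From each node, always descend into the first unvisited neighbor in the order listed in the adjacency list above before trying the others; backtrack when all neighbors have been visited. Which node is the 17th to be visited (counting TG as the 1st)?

FM

Visit TG
TG → OJ
OJ → CQ
CQ → YJ
YJ → SH
SH → JL
JL → IH
IH → HZ
HZ → JQ
JQ → VF
JQ → BP
BP → PL
PL → XJ
XJ → VX
VX → PT
PT → LU
PT → FM

Visit order: TG, OJ, CQ, YJ, SH, JL, IH, HZ, JQ, VF, BP, PL, XJ, VX, PT, LU, FM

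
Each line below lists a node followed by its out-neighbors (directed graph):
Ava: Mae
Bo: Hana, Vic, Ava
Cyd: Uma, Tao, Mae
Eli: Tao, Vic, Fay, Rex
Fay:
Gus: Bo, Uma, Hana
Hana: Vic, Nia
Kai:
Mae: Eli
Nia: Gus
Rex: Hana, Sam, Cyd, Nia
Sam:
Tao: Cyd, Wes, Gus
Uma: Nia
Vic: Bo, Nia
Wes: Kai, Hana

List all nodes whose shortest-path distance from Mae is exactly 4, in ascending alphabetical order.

Ava, Kai, Uma

Level 0: Mae
Level 1: Eli
Level 2: Fay, Rex, Tao, Vic
Level 3: Bo, Cyd, Gus, Hana, Nia, Sam, Wes
Level 4: Ava, Kai, Uma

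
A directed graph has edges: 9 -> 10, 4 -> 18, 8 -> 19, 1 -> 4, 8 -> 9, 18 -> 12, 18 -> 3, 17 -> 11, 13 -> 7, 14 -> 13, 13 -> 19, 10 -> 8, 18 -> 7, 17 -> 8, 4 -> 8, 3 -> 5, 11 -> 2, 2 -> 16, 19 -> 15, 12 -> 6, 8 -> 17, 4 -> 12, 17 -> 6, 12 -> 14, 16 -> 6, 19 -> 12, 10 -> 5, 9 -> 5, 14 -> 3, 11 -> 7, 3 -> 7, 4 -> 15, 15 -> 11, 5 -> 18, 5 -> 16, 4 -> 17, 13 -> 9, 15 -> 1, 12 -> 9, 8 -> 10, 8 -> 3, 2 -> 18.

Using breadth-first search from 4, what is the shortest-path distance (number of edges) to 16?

Level 0: 4
Level 1: 8, 12, 15, 17, 18
Level 2: 1, 3, 6, 7, 9, 10, 11, 14, 19
Level 3: 2, 5, 13
Level 4: 16
16 first appears at level 4.

4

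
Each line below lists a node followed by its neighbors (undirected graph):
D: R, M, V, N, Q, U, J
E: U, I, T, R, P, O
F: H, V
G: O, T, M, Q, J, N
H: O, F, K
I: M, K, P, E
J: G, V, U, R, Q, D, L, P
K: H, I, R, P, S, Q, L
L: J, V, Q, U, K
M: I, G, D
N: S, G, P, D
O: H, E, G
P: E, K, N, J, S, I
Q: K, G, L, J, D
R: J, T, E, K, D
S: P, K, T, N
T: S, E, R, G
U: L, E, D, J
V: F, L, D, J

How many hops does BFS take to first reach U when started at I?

2

Level 0: I
Level 1: E, K, M, P
Level 2: D, G, H, J, L, N, O, Q, R, S, T, U
Level 3: F, V
U first appears at level 2.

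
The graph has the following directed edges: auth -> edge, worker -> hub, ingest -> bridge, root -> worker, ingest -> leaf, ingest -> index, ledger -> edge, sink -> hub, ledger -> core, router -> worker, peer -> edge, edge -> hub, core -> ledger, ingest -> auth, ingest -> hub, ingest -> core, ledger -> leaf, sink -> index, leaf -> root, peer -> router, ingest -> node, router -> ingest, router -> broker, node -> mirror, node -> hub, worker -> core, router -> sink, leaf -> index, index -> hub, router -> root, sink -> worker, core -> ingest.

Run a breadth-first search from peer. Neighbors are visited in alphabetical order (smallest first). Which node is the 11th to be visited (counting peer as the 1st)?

bridge

Visit peer; enqueue edge, router → queue [edge, router]
Visit edge; enqueue hub → queue [router, hub]
Visit router; enqueue broker, ingest, root, sink, worker → queue [hub, broker, ingest, root, sink, worker]
Visit hub → queue [broker, ingest, root, sink, worker]
Visit broker → queue [ingest, root, sink, worker]
Visit ingest; enqueue auth, bridge, core, index, leaf, node → queue [root, sink, worker, auth, bridge, core, index, leaf, node]
Visit root → queue [sink, worker, auth, bridge, core, index, leaf, node]
Visit sink → queue [worker, auth, bridge, core, index, leaf, node]
Visit worker → queue [auth, bridge, core, index, leaf, node]
Visit auth → queue [bridge, core, index, leaf, node]
Visit bridge → queue [core, index, leaf, node]
Visit core; enqueue ledger → queue [index, leaf, node, ledger]
Visit index → queue [leaf, node, ledger]
Visit leaf → queue [node, ledger]
Visit node; enqueue mirror → queue [ledger, mirror]
Visit ledger → queue [mirror]
Visit mirror → queue []

Visit order: peer, edge, router, hub, broker, ingest, root, sink, worker, auth, bridge, core, index, leaf, node, ledger, mirror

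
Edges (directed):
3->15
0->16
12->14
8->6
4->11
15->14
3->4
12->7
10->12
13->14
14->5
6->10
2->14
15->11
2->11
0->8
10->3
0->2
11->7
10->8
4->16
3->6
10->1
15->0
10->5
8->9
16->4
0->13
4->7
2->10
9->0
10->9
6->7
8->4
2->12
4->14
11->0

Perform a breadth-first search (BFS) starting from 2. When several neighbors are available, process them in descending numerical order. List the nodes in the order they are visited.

2 → 14 → 12 → 11 → 10 → 5 → 7 → 0 → 9 → 8 → 3 → 1 → 16 → 13 → 6 → 4 → 15

Visit 2; enqueue 14, 12, 11, 10 → queue [14, 12, 11, 10]
Visit 14; enqueue 5 → queue [12, 11, 10, 5]
Visit 12; enqueue 7 → queue [11, 10, 5, 7]
Visit 11; enqueue 0 → queue [10, 5, 7, 0]
Visit 10; enqueue 9, 8, 3, 1 → queue [5, 7, 0, 9, 8, 3, 1]
Visit 5 → queue [7, 0, 9, 8, 3, 1]
Visit 7 → queue [0, 9, 8, 3, 1]
Visit 0; enqueue 16, 13 → queue [9, 8, 3, 1, 16, 13]
Visit 9 → queue [8, 3, 1, 16, 13]
Visit 8; enqueue 6, 4 → queue [3, 1, 16, 13, 6, 4]
Visit 3; enqueue 15 → queue [1, 16, 13, 6, 4, 15]
Visit 1 → queue [16, 13, 6, 4, 15]
Visit 16 → queue [13, 6, 4, 15]
Visit 13 → queue [6, 4, 15]
Visit 6 → queue [4, 15]
Visit 4 → queue [15]
Visit 15 → queue []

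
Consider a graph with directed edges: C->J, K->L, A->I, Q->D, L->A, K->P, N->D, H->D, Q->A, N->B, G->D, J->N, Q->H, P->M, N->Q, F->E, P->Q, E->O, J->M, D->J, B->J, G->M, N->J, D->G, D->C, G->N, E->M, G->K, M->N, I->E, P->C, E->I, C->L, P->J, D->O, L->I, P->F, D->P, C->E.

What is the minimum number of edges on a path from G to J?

2

Level 0: G
Level 1: D, K, M, N
Level 2: B, C, J, L, O, P, Q
Level 3: A, E, F, H, I
J first appears at level 2.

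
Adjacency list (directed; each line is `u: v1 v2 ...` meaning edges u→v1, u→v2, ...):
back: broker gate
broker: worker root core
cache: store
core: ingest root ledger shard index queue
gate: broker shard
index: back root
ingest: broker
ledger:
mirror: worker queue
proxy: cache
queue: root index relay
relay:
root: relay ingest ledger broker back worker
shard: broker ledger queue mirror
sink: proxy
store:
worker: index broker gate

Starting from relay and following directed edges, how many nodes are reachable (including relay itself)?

1

BFS from relay visits: relay
Reachable nodes: 1 of 17 total.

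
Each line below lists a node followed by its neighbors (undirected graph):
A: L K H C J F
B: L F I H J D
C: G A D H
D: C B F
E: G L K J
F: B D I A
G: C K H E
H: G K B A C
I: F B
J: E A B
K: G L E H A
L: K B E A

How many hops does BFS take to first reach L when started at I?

Level 0: I
Level 1: B, F
Level 2: A, D, H, J, L
Level 3: C, E, G, K
L first appears at level 2.

2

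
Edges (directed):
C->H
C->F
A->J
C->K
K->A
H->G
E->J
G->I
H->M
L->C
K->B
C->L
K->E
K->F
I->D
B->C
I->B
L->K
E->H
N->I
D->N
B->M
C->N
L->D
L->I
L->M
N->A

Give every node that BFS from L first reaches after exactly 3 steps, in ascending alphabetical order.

G, J

Level 0: L
Level 1: C, D, I, K, M
Level 2: A, B, E, F, H, N
Level 3: G, J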